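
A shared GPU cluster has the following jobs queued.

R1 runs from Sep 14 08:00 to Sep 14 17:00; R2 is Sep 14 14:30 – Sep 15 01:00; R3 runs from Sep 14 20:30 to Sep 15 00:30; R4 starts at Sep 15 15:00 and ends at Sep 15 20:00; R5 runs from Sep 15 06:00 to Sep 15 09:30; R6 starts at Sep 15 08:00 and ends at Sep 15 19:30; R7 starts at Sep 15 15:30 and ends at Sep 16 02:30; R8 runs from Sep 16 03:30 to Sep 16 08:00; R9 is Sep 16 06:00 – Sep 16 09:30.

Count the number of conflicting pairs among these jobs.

Sorted by start: R1, R2, R3, R5, R6, R4, R7, R8, R9.
R2 starts before R1 ends → R1 and R2 overlap.
R3 starts after R1 ends — done with R1.
R3 starts before R2 ends → R2 and R3 overlap.
R5 starts after R2 ends — done with R2.
R5 starts after R3 ends — done with R3.
R6 starts before R5 ends → R5 and R6 overlap.
R4 starts after R5 ends — done with R5.
R4 starts before R6 ends → R6 and R4 overlap.
R7 starts before R6 ends → R6 and R7 overlap.
R8 starts after R6 ends — done with R6.
R7 starts before R4 ends → R4 and R7 overlap.
R8 starts after R4 ends — done with R4.
R8 starts after R7 ends — done with R7.
R9 starts before R8 ends → R8 and R9 overlap.
Overlapping pairs: R1 & R2, R2 & R3, R4 & R6, R4 & R7, R5 & R6, R6 & R7, R8 & R9 — 7 in total.

7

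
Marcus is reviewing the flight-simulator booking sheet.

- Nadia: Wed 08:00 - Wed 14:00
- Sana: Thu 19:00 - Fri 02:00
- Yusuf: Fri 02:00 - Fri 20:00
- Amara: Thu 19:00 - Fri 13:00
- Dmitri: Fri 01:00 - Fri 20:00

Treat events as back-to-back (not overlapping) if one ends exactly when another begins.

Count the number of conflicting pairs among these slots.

5

Sorted by start: Nadia, Amara, Sana, Dmitri, Yusuf.
Amara starts after Nadia ends, so Nadia has no further overlaps.
Sana starts before Amara ends → Amara and Sana overlap.
Dmitri starts before Amara ends → Amara and Dmitri overlap.
Yusuf starts before Amara ends → Amara and Yusuf overlap.
Dmitri starts before Sana ends → Sana and Dmitri overlap.
Yusuf starts exactly when Sana ends (back-to-back, no overlap).
Yusuf starts before Dmitri ends → Dmitri and Yusuf overlap.
Overlapping pairs: Amara & Dmitri, Amara & Sana, Amara & Yusuf, Dmitri & Sana, Dmitri & Yusuf — 5 in total.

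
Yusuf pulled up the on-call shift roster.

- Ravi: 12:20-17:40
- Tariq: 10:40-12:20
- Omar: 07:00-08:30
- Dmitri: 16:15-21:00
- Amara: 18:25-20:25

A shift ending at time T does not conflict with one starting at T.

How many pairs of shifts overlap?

Sorted by start: Omar, Tariq, Ravi, Dmitri, Amara.
Tariq starts after Omar ends, so nothing later overlaps Omar either.
Ravi starts exactly when Tariq ends (back-to-back, no overlap), so nothing later overlaps Tariq either.
Dmitri starts before Ravi ends → Ravi and Dmitri overlap.
Amara starts after Ravi ends.
Amara starts before Dmitri ends → Dmitri and Amara overlap.
Overlapping pairs: Amara & Dmitri, Dmitri & Ravi — 2 in total.

2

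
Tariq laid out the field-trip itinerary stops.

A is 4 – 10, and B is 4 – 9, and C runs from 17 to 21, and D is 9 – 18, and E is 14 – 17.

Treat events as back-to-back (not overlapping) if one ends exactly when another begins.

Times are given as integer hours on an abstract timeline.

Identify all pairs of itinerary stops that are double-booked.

Two intervals overlap when each starts before the other ends.
Sorted by start: A, B, D, E, C.
B starts before A ends → A and B overlap.
D starts before A ends → A and D overlap.
E starts after A ends; A is clear from here.
D starts exactly when B ends (back-to-back, no overlap); B is clear from here.
E starts before D ends → D and E overlap.
C starts before D ends → D and C overlap.
C starts exactly when E ends (back-to-back, no overlap).

A & B, A & D, C & D, D & E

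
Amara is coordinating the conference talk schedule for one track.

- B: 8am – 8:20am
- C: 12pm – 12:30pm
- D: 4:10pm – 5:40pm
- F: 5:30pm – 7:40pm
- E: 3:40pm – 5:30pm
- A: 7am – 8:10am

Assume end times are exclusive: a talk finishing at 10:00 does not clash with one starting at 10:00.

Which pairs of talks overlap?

Sorted by start: A, B, C, E, D, F.
B starts before A ends → A and B overlap.
C starts after A ends; A is clear from here.
C starts after B ends; B is clear from here.
E starts after C ends; C is clear from here.
D starts before E ends → E and D overlap.
F starts exactly when E ends (back-to-back, no overlap).
F starts before D ends → D and F overlap.

A & B, D & E, D & F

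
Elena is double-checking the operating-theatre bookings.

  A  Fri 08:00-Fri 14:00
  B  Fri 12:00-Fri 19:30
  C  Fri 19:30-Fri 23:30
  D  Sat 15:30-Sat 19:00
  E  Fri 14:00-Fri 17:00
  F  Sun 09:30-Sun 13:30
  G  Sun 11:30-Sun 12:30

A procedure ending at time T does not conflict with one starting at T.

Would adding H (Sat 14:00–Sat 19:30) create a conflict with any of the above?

A: ends Fri 14:00 at or before H starts Sat 14:00 → clear.
B: ends Fri 19:30 at or before H starts Sat 14:00 → clear.
E: ends Fri 17:00 at or before H starts Sat 14:00 → clear.
C: ends Fri 23:30 at or before H starts Sat 14:00 → clear.
D: starts Sat 15:30 before H ends Sat 19:30, and ends Sat 19:00 after H starts Sat 14:00 → overlap.
F: starts Sun 09:30 at or after H ends Sat 19:30 → clear.
G: starts Sun 11:30 at or after H ends Sat 19:30 → clear.
H overlaps D.

Yes — it overlaps D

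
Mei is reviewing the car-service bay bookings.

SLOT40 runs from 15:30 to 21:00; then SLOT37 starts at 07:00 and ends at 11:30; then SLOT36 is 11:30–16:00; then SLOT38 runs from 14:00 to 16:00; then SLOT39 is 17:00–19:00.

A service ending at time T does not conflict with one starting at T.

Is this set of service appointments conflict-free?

No

Sorted by start: SLOT37, SLOT36, SLOT38, SLOT40, SLOT39.
SLOT36 starts exactly when SLOT37 ends (back-to-back, no overlap); SLOT37 is clear from here.
SLOT38 starts before SLOT36 ends → SLOT36 and SLOT38 overlap.
That's a conflict, so the schedule is not conflict-free.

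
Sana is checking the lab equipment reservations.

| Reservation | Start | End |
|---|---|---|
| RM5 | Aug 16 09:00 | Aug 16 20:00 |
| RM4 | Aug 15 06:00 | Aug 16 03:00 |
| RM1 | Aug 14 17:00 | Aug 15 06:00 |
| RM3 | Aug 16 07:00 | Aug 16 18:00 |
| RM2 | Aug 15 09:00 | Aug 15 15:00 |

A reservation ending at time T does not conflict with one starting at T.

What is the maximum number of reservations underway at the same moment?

2

Sweep the timeline, counting +1 at each start and −1 at each end (ends before starts at a tie):
Aug 14 17:00 start RM1 → 1
Aug 15 06:00 end RM1 → 0
Aug 15 06:00 start RM4 → 1
Aug 15 09:00 start RM2 → 2
Aug 15 15:00 end RM2 → 1
Aug 16 03:00 end RM4 → 0
Aug 16 07:00 start RM3 → 1
Aug 16 09:00 start RM5 → 2
Aug 16 18:00 end RM3 → 1
Aug 16 20:00 end RM5 → 0
Peak is 2, at Aug 15 09:00 (RM2, RM4).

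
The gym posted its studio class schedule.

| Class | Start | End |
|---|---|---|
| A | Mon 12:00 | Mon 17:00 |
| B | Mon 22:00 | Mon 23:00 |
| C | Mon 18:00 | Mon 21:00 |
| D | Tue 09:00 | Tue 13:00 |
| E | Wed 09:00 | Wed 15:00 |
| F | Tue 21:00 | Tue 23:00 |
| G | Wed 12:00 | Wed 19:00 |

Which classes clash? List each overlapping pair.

E & G

Sorted by start: A, C, B, D, F, E, G.
C starts after A ends, so nothing later overlaps A either.
B starts after C ends, so nothing later overlaps C either.
D starts after B ends, so nothing later overlaps B either.
F starts after D ends, so nothing later overlaps D either.
E starts after F ends, so nothing later overlaps F either.
G starts before E ends → E and G overlap.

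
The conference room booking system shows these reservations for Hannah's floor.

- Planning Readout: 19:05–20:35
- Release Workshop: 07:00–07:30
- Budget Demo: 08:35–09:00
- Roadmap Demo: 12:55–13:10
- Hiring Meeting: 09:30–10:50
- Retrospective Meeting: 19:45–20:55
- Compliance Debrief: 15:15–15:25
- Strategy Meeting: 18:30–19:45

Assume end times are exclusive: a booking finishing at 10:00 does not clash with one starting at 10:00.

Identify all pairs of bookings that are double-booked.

Sorted by start: Release Workshop, Budget Demo, Hiring Meeting, Roadmap Demo, Compliance Debrief, Strategy Meeting, Planning Readout, Retrospective Meeting.
Budget Demo starts after Release Workshop ends, so Release Workshop has no further overlaps.
Hiring Meeting starts after Budget Demo ends, so Budget Demo has no further overlaps.
Roadmap Demo starts after Hiring Meeting ends, so Hiring Meeting has no further overlaps.
Compliance Debrief starts after Roadmap Demo ends, so Roadmap Demo has no further overlaps.
Strategy Meeting starts after Compliance Debrief ends, so Compliance Debrief has no further overlaps.
Planning Readout starts before Strategy Meeting ends → Strategy Meeting and Planning Readout overlap.
Retrospective Meeting starts exactly when Strategy Meeting ends (back-to-back, no overlap).
Retrospective Meeting starts before Planning Readout ends → Planning Readout and Retrospective Meeting overlap.

Planning Readout & Retrospective Meeting, Planning Readout & Strategy Meeting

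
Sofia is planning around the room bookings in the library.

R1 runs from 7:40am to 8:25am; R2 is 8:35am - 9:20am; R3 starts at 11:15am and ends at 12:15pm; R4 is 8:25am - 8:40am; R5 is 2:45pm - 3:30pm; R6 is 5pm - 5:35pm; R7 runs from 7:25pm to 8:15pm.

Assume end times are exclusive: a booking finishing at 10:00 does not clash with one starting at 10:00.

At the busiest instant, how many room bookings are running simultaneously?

Sort all start/end points and keep a running count:
7:40am start R1 → 1
8:25am end R1 → 0
8:25am start R4 → 1
8:35am start R2 → 2
8:40am end R4 → 1
9:20am end R2 → 0
11:15am start R3 → 1
12:15pm end R3 → 0
2:45pm start R5 → 1
3:30pm end R5 → 0
5pm start R6 → 1
5:35pm end R6 → 0
7:25pm start R7 → 1
8:15pm end R7 → 0
Peak is 2, at 8:35am (R2, R4).

2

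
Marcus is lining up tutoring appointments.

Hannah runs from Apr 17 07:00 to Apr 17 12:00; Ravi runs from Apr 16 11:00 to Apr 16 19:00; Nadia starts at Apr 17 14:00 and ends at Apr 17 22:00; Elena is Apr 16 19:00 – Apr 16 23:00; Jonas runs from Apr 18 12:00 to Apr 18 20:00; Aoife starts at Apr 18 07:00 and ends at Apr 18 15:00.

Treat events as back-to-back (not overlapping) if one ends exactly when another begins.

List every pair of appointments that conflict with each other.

Sorted by start: Ravi, Elena, Hannah, Nadia, Aoife, Jonas.
Elena starts exactly when Ravi ends (back-to-back, no overlap), so Ravi has no further overlaps.
Hannah starts after Elena ends, so Elena has no further overlaps.
Nadia starts after Hannah ends, so Hannah has no further overlaps.
Aoife starts after Nadia ends, so Nadia has no further overlaps.
Jonas starts before Aoife ends → Aoife and Jonas overlap.

Aoife & Jonas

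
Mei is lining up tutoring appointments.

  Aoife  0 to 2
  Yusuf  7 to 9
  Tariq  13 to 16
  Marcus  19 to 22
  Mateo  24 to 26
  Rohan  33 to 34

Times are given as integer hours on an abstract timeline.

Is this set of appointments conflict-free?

Two intervals overlap when each starts before the other ends.
Sorted by start: Aoife, Yusuf, Tariq, Marcus, Mateo, Rohan.
Yusuf starts after Aoife ends, so Aoife has no further overlaps.
Tariq starts after Yusuf ends, so Yusuf has no further overlaps.
Marcus starts after Tariq ends, so Tariq has no further overlaps.
Mateo starts after Marcus ends, so Marcus has no further overlaps.
Rohan starts after Mateo ends.
Every pair is clear; the schedule has no overlaps.

Yes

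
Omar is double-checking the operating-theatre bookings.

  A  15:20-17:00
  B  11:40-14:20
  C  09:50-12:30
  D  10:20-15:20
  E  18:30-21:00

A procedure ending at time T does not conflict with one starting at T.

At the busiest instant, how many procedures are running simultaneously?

3

Walk through starts and ends in time order (an end at T is processed before a start at T):
09:50 start C → 1
10:20 start D → 2
11:40 start B → 3
12:30 end C → 2
14:20 end B → 1
15:20 end D → 0
15:20 start A → 1
17:00 end A → 0
18:30 start E → 1
21:00 end E → 0
Peak is 3, at 11:40 (B, C, D).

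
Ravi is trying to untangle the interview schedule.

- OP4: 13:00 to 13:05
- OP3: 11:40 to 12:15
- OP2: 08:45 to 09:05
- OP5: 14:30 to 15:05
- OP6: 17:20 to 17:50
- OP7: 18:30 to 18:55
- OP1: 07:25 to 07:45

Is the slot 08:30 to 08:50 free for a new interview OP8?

No — it overlaps OP2

OP1: ends 07:45 at or before OP8 starts 08:30 → clear.
OP2: starts 08:45 before OP8 ends 08:50, and ends 09:05 after OP8 starts 08:30 → overlap.
OP3: starts 11:40 at or after OP8 ends 08:50 → clear.
OP4: starts 13:00 at or after OP8 ends 08:50 → clear.
OP5: starts 14:30 at or after OP8 ends 08:50 → clear.
OP6: starts 17:20 at or after OP8 ends 08:50 → clear.
OP7: starts 18:30 at or after OP8 ends 08:50 → clear.
OP8 overlaps OP2.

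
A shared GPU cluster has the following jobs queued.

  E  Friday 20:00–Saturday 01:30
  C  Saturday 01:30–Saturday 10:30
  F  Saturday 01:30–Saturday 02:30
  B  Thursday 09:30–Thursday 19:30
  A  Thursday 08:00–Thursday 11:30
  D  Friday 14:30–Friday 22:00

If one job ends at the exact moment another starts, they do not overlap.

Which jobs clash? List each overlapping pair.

A & B, C & F, D & E

Sorted by start: A, B, D, E, C, F.
B starts before A ends → A and B overlap.
D starts after A ends, so A has no further overlaps.
D starts after B ends, so B has no further overlaps.
E starts before D ends → D and E overlap.
C starts after D ends, so D has no further overlaps.
C starts exactly when E ends (back-to-back, no overlap), so E has no further overlaps.
F starts before C ends → C and F overlap.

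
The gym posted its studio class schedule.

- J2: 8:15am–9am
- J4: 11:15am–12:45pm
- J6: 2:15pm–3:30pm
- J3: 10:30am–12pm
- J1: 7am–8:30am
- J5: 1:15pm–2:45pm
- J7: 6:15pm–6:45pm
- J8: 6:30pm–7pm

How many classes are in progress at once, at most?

2

Sort all start/end points and keep a running count:
7am start J1 → 1
8:15am start J2 → 2
8:30am end J1 → 1
9am end J2 → 0
10:30am start J3 → 1
11:15am start J4 → 2
12pm end J3 → 1
12:45pm end J4 → 0
1:15pm start J5 → 1
2:15pm start J6 → 2
2:45pm end J5 → 1
3:30pm end J6 → 0
6:15pm start J7 → 1
6:30pm start J8 → 2
6:45pm end J7 → 1
7pm end J8 → 0
Peak is 2, at 8:15am (J1, J2).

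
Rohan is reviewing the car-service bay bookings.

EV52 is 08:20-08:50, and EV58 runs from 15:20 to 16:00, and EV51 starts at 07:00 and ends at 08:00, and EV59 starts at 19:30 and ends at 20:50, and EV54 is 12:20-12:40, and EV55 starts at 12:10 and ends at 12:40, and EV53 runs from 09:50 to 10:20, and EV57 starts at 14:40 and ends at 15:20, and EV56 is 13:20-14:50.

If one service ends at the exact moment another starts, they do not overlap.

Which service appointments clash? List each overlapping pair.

Check each pair: they overlap iff neither finishes before the other starts.
Sorted by start: EV51, EV52, EV53, EV55, EV54, EV56, EV57, EV58, EV59.
EV52 starts after EV51 ends, so nothing later overlaps EV51 either.
EV53 starts after EV52 ends, so nothing later overlaps EV52 either.
EV55 starts after EV53 ends, so nothing later overlaps EV53 either.
EV54 starts before EV55 ends → EV55 and EV54 overlap.
EV56 starts after EV55 ends, so nothing later overlaps EV55 either.
EV56 starts after EV54 ends, so nothing later overlaps EV54 either.
EV57 starts before EV56 ends → EV56 and EV57 overlap.
EV58 starts after EV56 ends, so nothing later overlaps EV56 either.
EV58 starts exactly when EV57 ends (back-to-back, no overlap), so nothing later overlaps EV57 either.
EV59 starts after EV58 ends.

EV54 & EV55, EV56 & EV57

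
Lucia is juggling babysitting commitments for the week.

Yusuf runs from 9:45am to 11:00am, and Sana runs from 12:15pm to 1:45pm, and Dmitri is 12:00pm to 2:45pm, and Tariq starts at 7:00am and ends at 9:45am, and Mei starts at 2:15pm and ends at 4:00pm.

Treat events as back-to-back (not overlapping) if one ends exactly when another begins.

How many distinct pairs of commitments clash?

Sorted by start: Tariq, Yusuf, Dmitri, Sana, Mei.
Yusuf starts exactly when Tariq ends (back-to-back, no overlap), so nothing later overlaps Tariq either.
Dmitri starts after Yusuf ends, so nothing later overlaps Yusuf either.
Sana starts before Dmitri ends → Dmitri and Sana overlap.
Mei starts before Dmitri ends → Dmitri and Mei overlap.
Mei starts after Sana ends.
Overlapping pairs: Dmitri & Mei, Dmitri & Sana — 2 in total.

2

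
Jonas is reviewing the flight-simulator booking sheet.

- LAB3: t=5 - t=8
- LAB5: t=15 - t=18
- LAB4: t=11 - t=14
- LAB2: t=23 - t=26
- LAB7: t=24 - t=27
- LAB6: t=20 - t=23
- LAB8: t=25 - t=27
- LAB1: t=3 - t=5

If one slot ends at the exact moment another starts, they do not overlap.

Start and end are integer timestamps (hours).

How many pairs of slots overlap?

Check each pair: they overlap iff neither finishes before the other starts.
Sorted by start: LAB1, LAB3, LAB4, LAB5, LAB6, LAB2, LAB7, LAB8.
LAB3 starts exactly when LAB1 ends (back-to-back, no overlap), so nothing later overlaps LAB1 either.
LAB4 starts after LAB3 ends, so nothing later overlaps LAB3 either.
LAB5 starts after LAB4 ends, so nothing later overlaps LAB4 either.
LAB6 starts after LAB5 ends, so nothing later overlaps LAB5 either.
LAB2 starts exactly when LAB6 ends (back-to-back, no overlap), so nothing later overlaps LAB6 either.
LAB7 starts before LAB2 ends → LAB2 and LAB7 overlap.
LAB8 starts before LAB2 ends → LAB2 and LAB8 overlap.
LAB8 starts before LAB7 ends → LAB7 and LAB8 overlap.
Overlapping pairs: LAB2 & LAB7, LAB2 & LAB8, LAB7 & LAB8 — 3 in total.

3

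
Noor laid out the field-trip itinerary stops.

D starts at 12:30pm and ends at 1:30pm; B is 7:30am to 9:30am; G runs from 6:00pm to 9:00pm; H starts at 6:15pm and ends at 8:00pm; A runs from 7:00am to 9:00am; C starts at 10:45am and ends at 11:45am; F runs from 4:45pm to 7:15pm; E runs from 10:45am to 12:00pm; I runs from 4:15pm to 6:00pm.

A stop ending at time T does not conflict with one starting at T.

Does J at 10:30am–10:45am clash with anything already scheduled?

No — it doesn't clash with anything

A: ends 9:00am at or before J starts 10:30am → clear.
B: ends 9:30am at or before J starts 10:30am → clear.
C: starts 10:45am at or after J ends 10:45am → clear.
E: starts 10:45am at or after J ends 10:45am → clear.
D: starts 12:30pm at or after J ends 10:45am → clear.
I: starts 4:15pm at or after J ends 10:45am → clear.
F: starts 4:45pm at or after J ends 10:45am → clear.
G: starts 6:00pm at or after J ends 10:45am → clear.
H: starts 6:15pm at or after J ends 10:45am → clear.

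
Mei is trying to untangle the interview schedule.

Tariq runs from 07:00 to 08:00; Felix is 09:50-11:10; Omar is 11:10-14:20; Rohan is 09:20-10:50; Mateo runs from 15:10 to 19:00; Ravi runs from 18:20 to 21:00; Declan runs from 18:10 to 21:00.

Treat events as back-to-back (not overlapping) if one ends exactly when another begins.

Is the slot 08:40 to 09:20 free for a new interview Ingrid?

Tariq: ends 08:00 at or before Ingrid starts 08:40 → clear.
Rohan: starts 09:20 at or after Ingrid ends 09:20 → clear.
Felix: starts 09:50 at or after Ingrid ends 09:20 → clear.
Omar: starts 11:10 at or after Ingrid ends 09:20 → clear.
Mateo: starts 15:10 at or after Ingrid ends 09:20 → clear.
Declan: starts 18:10 at or after Ingrid ends 09:20 → clear.
Ravi: starts 18:20 at or after Ingrid ends 09:20 → clear.

Yes — the slot is free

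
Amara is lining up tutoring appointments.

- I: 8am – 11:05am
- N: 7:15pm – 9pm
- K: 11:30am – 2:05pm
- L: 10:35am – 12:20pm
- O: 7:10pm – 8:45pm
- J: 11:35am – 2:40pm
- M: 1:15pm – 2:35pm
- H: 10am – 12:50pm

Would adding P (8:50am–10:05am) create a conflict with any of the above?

Yes — it overlaps H, I

I: starts 8am before P ends 10:05am, and ends 11:05am after P starts 8:50am → overlap.
H: starts 10am before P ends 10:05am, and ends 12:50pm after P starts 8:50am → overlap.
L: starts 10:35am at or after P ends 10:05am → clear.
K: starts 11:30am at or after P ends 10:05am → clear.
J: starts 11:35am at or after P ends 10:05am → clear.
M: starts 1:15pm at or after P ends 10:05am → clear.
O: starts 7:10pm at or after P ends 10:05am → clear.
N: starts 7:15pm at or after P ends 10:05am → clear.
P overlaps H, I.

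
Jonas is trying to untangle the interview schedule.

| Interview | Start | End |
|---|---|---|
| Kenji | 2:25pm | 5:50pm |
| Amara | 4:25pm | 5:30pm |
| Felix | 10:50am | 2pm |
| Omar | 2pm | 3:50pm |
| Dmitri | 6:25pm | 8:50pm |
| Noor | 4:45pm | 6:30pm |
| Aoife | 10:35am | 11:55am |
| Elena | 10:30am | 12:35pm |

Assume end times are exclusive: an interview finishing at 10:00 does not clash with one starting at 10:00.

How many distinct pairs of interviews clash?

Two intervals overlap when each starts before the other ends.
Sorted by start: Elena, Aoife, Felix, Omar, Kenji, Amara, Noor, Dmitri.
Aoife starts before Elena ends → Elena and Aoife overlap.
Felix starts before Elena ends → Elena and Felix overlap.
Omar starts after Elena ends, so nothing later overlaps Elena either.
Felix starts before Aoife ends → Aoife and Felix overlap.
Omar starts after Aoife ends, so nothing later overlaps Aoife either.
Omar starts exactly when Felix ends (back-to-back, no overlap), so nothing later overlaps Felix either.
Kenji starts before Omar ends → Omar and Kenji overlap.
Amara starts after Omar ends, so nothing later overlaps Omar either.
Amara starts before Kenji ends → Kenji and Amara overlap.
Noor starts before Kenji ends → Kenji and Noor overlap.
Dmitri starts after Kenji ends.
Noor starts before Amara ends → Amara and Noor overlap.
Dmitri starts after Amara ends.
Dmitri starts before Noor ends → Noor and Dmitri overlap.
Overlapping pairs: Amara & Kenji, Amara & Noor, Aoife & Elena, Aoife & Felix, Dmitri & Noor, Elena & Felix, Kenji & Noor, Kenji & Omar — 8 in total.

8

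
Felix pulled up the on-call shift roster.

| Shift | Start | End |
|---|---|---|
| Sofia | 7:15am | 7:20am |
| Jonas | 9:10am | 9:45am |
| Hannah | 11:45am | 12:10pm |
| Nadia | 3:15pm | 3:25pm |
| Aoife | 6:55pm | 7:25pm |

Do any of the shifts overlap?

No

Sorted by start: Sofia, Jonas, Hannah, Nadia, Aoife.
Jonas starts after Sofia ends — done with Sofia.
Hannah starts after Jonas ends — done with Jonas.
Nadia starts after Hannah ends — done with Hannah.
Aoife starts after Nadia ends.
Every pair is clear; the schedule has no overlaps.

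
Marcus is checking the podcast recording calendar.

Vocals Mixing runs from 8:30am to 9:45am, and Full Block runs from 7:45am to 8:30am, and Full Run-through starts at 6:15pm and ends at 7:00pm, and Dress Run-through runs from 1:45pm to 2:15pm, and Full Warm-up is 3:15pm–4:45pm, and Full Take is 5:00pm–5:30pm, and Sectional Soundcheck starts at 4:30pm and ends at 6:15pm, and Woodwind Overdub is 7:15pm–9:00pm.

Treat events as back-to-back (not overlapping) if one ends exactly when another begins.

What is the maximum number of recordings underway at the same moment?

Sort all start/end points and keep a running count:
7:45am start Full Block → 1
8:30am end Full Block → 0
8:30am start Vocals Mixing → 1
9:45am end Vocals Mixing → 0
1:45pm start Dress Run-through → 1
2:15pm end Dress Run-through → 0
3:15pm start Full Warm-up → 1
4:30pm start Sectional Soundcheck → 2
4:45pm end Full Warm-up → 1
5:00pm start Full Take → 2
5:30pm end Full Take → 1
6:15pm end Sectional Soundcheck → 0
6:15pm start Full Run-through → 1
7:00pm end Full Run-through → 0
7:15pm start Woodwind Overdub → 1
9:00pm end Woodwind Overdub → 0
Peak is 2, at 4:30pm (Full Warm-up, Sectional Soundcheck).

2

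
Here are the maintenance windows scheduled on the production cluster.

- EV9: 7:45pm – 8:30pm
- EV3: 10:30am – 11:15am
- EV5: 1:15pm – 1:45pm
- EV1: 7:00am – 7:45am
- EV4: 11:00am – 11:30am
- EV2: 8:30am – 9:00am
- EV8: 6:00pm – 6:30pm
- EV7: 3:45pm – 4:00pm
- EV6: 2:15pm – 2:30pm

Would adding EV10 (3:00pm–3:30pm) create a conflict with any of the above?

EV1: ends 7:45am at or before EV10 starts 3:00pm → clear.
EV2: ends 9:00am at or before EV10 starts 3:00pm → clear.
EV3: ends 11:15am at or before EV10 starts 3:00pm → clear.
EV4: ends 11:30am at or before EV10 starts 3:00pm → clear.
EV5: ends 1:45pm at or before EV10 starts 3:00pm → clear.
EV6: ends 2:30pm at or before EV10 starts 3:00pm → clear.
EV7: starts 3:45pm at or after EV10 ends 3:30pm → clear.
EV8: starts 6:00pm at or after EV10 ends 3:30pm → clear.
EV9: starts 7:45pm at or after EV10 ends 3:30pm → clear.

No — it doesn't clash with anything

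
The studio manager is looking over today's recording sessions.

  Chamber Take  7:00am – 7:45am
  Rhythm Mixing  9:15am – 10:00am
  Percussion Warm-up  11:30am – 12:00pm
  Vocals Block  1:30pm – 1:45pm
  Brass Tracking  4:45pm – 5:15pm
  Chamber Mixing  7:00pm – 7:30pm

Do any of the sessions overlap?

No

Sorted by start: Chamber Take, Rhythm Mixing, Percussion Warm-up, Vocals Block, Brass Tracking, Chamber Mixing.
Rhythm Mixing starts after Chamber Take ends — done with Chamber Take.
Percussion Warm-up starts after Rhythm Mixing ends — done with Rhythm Mixing.
Vocals Block starts after Percussion Warm-up ends — done with Percussion Warm-up.
Brass Tracking starts after Vocals Block ends — done with Vocals Block.
Chamber Mixing starts after Brass Tracking ends.
Every pair is clear; the schedule has no overlaps.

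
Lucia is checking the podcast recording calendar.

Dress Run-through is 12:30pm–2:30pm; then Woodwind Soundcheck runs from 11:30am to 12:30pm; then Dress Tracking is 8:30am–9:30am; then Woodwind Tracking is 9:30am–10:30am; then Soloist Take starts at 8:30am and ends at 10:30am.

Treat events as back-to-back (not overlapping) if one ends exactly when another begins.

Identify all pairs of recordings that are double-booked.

Sorted by start: Soloist Take, Dress Tracking, Woodwind Tracking, Woodwind Soundcheck, Dress Run-through.
Dress Tracking starts before Soloist Take ends → Soloist Take and Dress Tracking overlap.
Woodwind Tracking starts before Soloist Take ends → Soloist Take and Woodwind Tracking overlap.
Woodwind Soundcheck starts after Soloist Take ends, so nothing later overlaps Soloist Take either.
Woodwind Tracking starts exactly when Dress Tracking ends (back-to-back, no overlap), so nothing later overlaps Dress Tracking either.
Woodwind Soundcheck starts after Woodwind Tracking ends, so nothing later overlaps Woodwind Tracking either.
Dress Run-through starts exactly when Woodwind Soundcheck ends (back-to-back, no overlap).

Dress Tracking & Soloist Take, Soloist Take & Woodwind Tracking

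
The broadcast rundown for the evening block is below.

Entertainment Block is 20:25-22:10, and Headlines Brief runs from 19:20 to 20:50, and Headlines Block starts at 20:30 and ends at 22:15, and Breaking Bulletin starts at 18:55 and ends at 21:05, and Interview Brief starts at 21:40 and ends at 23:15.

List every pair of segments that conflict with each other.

Breaking Bulletin & Entertainment Block, Breaking Bulletin & Headlines Block, Breaking Bulletin & Headlines Brief, Entertainment Block & Headlines Block, Entertainment Block & Headlines Brief, Entertainment Block & Interview Brief, Headlines Block & Headlines Brief, Headlines Block & Interview Brief

Sorted by start: Breaking Bulletin, Headlines Brief, Entertainment Block, Headlines Block, Interview Brief.
Headlines Brief starts before Breaking Bulletin ends → Breaking Bulletin and Headlines Brief overlap.
Entertainment Block starts before Breaking Bulletin ends → Breaking Bulletin and Entertainment Block overlap.
Headlines Block starts before Breaking Bulletin ends → Breaking Bulletin and Headlines Block overlap.
Interview Brief starts after Breaking Bulletin ends.
Entertainment Block starts before Headlines Brief ends → Headlines Brief and Entertainment Block overlap.
Headlines Block starts before Headlines Brief ends → Headlines Brief and Headlines Block overlap.
Interview Brief starts after Headlines Brief ends.
Headlines Block starts before Entertainment Block ends → Entertainment Block and Headlines Block overlap.
Interview Brief starts before Entertainment Block ends → Entertainment Block and Interview Brief overlap.
Interview Brief starts before Headlines Block ends → Headlines Block and Interview Brief overlap.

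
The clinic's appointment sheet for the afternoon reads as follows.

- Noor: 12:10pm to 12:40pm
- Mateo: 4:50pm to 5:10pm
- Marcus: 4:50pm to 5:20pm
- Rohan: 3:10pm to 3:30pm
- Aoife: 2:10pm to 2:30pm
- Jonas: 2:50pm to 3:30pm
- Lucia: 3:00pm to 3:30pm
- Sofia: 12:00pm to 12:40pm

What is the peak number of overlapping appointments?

Sweep the timeline, counting +1 at each start and −1 at each end (ends before starts at a tie):
12:00pm start Sofia → 1
12:10pm start Noor → 2
12:40pm end Noor → 1
12:40pm end Sofia → 0
2:10pm start Aoife → 1
2:30pm end Aoife → 0
2:50pm start Jonas → 1
3:00pm start Lucia → 2
3:10pm start Rohan → 3
3:30pm end Jonas → 2
3:30pm end Lucia → 1
3:30pm end Rohan → 0
4:50pm start Marcus → 1
4:50pm start Mateo → 2
5:10pm end Mateo → 1
5:20pm end Marcus → 0
Peak is 3, at 3:10pm (Jonas, Lucia, Rohan).

3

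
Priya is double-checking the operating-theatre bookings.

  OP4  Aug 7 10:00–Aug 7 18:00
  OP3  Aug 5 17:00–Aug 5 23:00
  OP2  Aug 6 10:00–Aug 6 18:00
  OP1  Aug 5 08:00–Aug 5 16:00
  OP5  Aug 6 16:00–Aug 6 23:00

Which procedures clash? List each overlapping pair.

OP2 & OP5

Sorted by start: OP1, OP3, OP2, OP5, OP4.
OP3 starts after OP1 ends, so nothing later overlaps OP1 either.
OP2 starts after OP3 ends, so nothing later overlaps OP3 either.
OP5 starts before OP2 ends → OP2 and OP5 overlap.
OP4 starts after OP2 ends.
OP4 starts after OP5 ends.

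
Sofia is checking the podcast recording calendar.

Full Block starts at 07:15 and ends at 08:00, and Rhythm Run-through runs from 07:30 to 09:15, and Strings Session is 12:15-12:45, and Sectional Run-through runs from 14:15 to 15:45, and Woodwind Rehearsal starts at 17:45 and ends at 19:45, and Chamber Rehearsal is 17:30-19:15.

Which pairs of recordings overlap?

Chamber Rehearsal & Woodwind Rehearsal, Full Block & Rhythm Run-through

Sorted by start: Full Block, Rhythm Run-through, Strings Session, Sectional Run-through, Chamber Rehearsal, Woodwind Rehearsal.
Rhythm Run-through starts before Full Block ends → Full Block and Rhythm Run-through overlap.
Strings Session starts after Full Block ends — done with Full Block.
Strings Session starts after Rhythm Run-through ends — done with Rhythm Run-through.
Sectional Run-through starts after Strings Session ends — done with Strings Session.
Chamber Rehearsal starts after Sectional Run-through ends — done with Sectional Run-through.
Woodwind Rehearsal starts before Chamber Rehearsal ends → Chamber Rehearsal and Woodwind Rehearsal overlap.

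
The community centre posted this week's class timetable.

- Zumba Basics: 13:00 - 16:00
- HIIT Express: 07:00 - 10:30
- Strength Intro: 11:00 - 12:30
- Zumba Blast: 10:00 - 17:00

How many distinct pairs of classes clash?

Check each pair: they overlap iff neither finishes before the other starts.
Sorted by start: HIIT Express, Zumba Blast, Strength Intro, Zumba Basics.
Zumba Blast starts before HIIT Express ends → HIIT Express and Zumba Blast overlap.
Strength Intro starts after HIIT Express ends; HIIT Express is clear from here.
Strength Intro starts before Zumba Blast ends → Zumba Blast and Strength Intro overlap.
Zumba Basics starts before Zumba Blast ends → Zumba Blast and Zumba Basics overlap.
Zumba Basics starts after Strength Intro ends.
Overlapping pairs: HIIT Express & Zumba Blast, Strength Intro & Zumba Blast, Zumba Basics & Zumba Blast — 3 in total.

3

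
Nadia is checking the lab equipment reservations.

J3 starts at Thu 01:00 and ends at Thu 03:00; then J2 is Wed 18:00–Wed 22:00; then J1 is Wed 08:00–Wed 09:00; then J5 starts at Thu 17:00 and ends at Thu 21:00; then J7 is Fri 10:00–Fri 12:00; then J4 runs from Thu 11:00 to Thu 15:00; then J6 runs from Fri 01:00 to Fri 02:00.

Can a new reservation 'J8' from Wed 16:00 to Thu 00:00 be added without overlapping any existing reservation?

No — it overlaps J2

J1: ends Wed 09:00 at or before J8 starts Wed 16:00 → clear.
J2: starts Wed 18:00 before J8 ends Thu 00:00, and ends Wed 22:00 after J8 starts Wed 16:00 → overlap.
J3: starts Thu 01:00 at or after J8 ends Thu 00:00 → clear.
J4: starts Thu 11:00 at or after J8 ends Thu 00:00 → clear.
J5: starts Thu 17:00 at or after J8 ends Thu 00:00 → clear.
J6: starts Fri 01:00 at or after J8 ends Thu 00:00 → clear.
J7: starts Fri 10:00 at or after J8 ends Thu 00:00 → clear.
J8 overlaps J2.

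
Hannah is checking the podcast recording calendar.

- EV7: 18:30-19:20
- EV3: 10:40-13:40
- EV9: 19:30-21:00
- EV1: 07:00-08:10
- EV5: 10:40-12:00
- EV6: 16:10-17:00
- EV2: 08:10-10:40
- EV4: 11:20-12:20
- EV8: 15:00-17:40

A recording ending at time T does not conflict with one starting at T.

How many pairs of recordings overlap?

Check each pair: they overlap iff neither finishes before the other starts.
Sorted by start: EV1, EV2, EV3, EV5, EV4, EV8, EV6, EV7, EV9.
EV2 starts exactly when EV1 ends (back-to-back, no overlap) — done with EV1.
EV3 starts exactly when EV2 ends (back-to-back, no overlap) — done with EV2.
EV5 starts before EV3 ends → EV3 and EV5 overlap.
EV4 starts before EV3 ends → EV3 and EV4 overlap.
EV8 starts after EV3 ends — done with EV3.
EV4 starts before EV5 ends → EV5 and EV4 overlap.
EV8 starts after EV5 ends — done with EV5.
EV8 starts after EV4 ends — done with EV4.
EV6 starts before EV8 ends → EV8 and EV6 overlap.
EV7 starts after EV8 ends — done with EV8.
EV7 starts after EV6 ends — done with EV6.
EV9 starts after EV7 ends.
Overlapping pairs: EV3 & EV4, EV3 & EV5, EV4 & EV5, EV6 & EV8 — 4 in total.

4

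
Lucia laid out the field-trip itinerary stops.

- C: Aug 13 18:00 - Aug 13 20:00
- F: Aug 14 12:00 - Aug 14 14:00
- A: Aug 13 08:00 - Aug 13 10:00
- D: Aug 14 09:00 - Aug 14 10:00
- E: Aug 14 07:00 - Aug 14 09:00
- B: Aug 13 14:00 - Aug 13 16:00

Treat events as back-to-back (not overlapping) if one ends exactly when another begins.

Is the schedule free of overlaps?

Yes

Sorted by start: A, B, C, E, D, F.
B starts after A ends, so nothing later overlaps A either.
C starts after B ends, so nothing later overlaps B either.
E starts after C ends, so nothing later overlaps C either.
D starts exactly when E ends (back-to-back, no overlap), so nothing later overlaps E either.
F starts after D ends.
Every pair is clear; the schedule has no overlaps.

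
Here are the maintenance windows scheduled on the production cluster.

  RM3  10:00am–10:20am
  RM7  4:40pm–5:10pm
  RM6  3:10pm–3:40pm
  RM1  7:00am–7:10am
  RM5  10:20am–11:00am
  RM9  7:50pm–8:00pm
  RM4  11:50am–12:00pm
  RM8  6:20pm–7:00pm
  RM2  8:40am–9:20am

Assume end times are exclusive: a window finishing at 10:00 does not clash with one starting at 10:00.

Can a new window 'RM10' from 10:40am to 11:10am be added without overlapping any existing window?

RM1: ends 7:10am at or before RM10 starts 10:40am → clear.
RM2: ends 9:20am at or before RM10 starts 10:40am → clear.
RM3: ends 10:20am at or before RM10 starts 10:40am → clear.
RM5: starts 10:20am before RM10 ends 11:10am, and ends 11:00am after RM10 starts 10:40am → overlap.
RM4: starts 11:50am at or after RM10 ends 11:10am → clear.
RM6: starts 3:10pm at or after RM10 ends 11:10am → clear.
RM7: starts 4:40pm at or after RM10 ends 11:10am → clear.
RM8: starts 6:20pm at or after RM10 ends 11:10am → clear.
RM9: starts 7:50pm at or after RM10 ends 11:10am → clear.
RM10 overlaps RM5.

No — it overlaps RM5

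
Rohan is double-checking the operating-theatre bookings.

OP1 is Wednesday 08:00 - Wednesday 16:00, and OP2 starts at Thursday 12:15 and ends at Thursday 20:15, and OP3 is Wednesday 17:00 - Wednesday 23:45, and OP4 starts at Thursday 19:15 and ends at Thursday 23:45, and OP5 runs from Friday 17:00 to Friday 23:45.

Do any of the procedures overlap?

Yes

Two intervals overlap when each starts before the other ends.
Sorted by start: OP1, OP3, OP2, OP4, OP5.
OP3 starts after OP1 ends — done with OP1.
OP2 starts after OP3 ends — done with OP3.
OP4 starts before OP2 ends → OP2 and OP4 overlap.
That's a conflict, so the schedule is not conflict-free.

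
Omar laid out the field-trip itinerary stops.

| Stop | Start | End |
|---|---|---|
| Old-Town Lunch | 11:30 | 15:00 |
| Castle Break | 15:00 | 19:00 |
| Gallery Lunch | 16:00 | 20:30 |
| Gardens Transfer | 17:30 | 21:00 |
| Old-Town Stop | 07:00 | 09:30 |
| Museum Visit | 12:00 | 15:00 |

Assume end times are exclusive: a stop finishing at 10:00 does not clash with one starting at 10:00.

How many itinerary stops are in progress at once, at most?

3

Sort all start/end points and keep a running count:
07:00 start Old-Town Stop → 1
09:30 end Old-Town Stop → 0
11:30 start Old-Town Lunch → 1
12:00 start Museum Visit → 2
15:00 end Museum Visit → 1
15:00 end Old-Town Lunch → 0
15:00 start Castle Break → 1
16:00 start Gallery Lunch → 2
17:30 start Gardens Transfer → 3
19:00 end Castle Break → 2
20:30 end Gallery Lunch → 1
21:00 end Gardens Transfer → 0
Peak is 3, at 17:30 (Castle Break, Gallery Lunch, Gardens Transfer).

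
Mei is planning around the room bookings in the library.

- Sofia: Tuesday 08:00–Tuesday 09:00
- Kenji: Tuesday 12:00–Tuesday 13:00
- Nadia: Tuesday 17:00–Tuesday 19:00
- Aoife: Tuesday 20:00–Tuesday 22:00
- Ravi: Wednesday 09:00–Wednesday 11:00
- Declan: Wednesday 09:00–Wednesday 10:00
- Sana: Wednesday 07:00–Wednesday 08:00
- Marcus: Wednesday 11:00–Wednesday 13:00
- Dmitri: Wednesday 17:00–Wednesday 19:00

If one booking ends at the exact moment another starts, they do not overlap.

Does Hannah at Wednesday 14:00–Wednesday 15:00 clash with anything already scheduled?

No — it doesn't clash with anything

Sofia: ends Tuesday 09:00 at or before Hannah starts Wednesday 14:00 → clear.
Kenji: ends Tuesday 13:00 at or before Hannah starts Wednesday 14:00 → clear.
Nadia: ends Tuesday 19:00 at or before Hannah starts Wednesday 14:00 → clear.
Aoife: ends Tuesday 22:00 at or before Hannah starts Wednesday 14:00 → clear.
Sana: ends Wednesday 08:00 at or before Hannah starts Wednesday 14:00 → clear.
Ravi: ends Wednesday 11:00 at or before Hannah starts Wednesday 14:00 → clear.
Declan: ends Wednesday 10:00 at or before Hannah starts Wednesday 14:00 → clear.
Marcus: ends Wednesday 13:00 at or before Hannah starts Wednesday 14:00 → clear.
Dmitri: starts Wednesday 17:00 at or after Hannah ends Wednesday 15:00 → clear.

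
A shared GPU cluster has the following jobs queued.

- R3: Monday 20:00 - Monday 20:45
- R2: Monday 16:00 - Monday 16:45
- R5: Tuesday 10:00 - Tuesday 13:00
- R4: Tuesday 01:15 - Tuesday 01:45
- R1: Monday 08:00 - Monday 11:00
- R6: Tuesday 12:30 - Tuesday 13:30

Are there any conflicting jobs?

Two intervals overlap when each starts before the other ends.
Sorted by start: R1, R2, R3, R4, R5, R6.
R2 starts after R1 ends, so nothing later overlaps R1 either.
R3 starts after R2 ends, so nothing later overlaps R2 either.
R4 starts after R3 ends, so nothing later overlaps R3 either.
R5 starts after R4 ends, so nothing later overlaps R4 either.
R6 starts before R5 ends → R5 and R6 overlap.
That's a conflict, so the schedule is not conflict-free.

Yes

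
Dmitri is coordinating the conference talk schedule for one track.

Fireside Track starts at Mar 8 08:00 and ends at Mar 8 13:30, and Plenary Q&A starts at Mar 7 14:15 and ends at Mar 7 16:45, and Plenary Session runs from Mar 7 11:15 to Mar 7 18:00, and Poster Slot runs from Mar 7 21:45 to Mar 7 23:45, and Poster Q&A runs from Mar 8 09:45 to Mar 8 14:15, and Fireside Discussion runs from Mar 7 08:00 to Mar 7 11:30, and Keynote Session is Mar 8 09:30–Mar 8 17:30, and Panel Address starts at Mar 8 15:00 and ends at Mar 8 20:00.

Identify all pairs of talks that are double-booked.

Fireside Discussion & Plenary Session, Fireside Track & Keynote Session, Fireside Track & Poster Q&A, Keynote Session & Panel Address, Keynote Session & Poster Q&A, Plenary Q&A & Plenary Session

Sorted by start: Fireside Discussion, Plenary Session, Plenary Q&A, Poster Slot, Fireside Track, Keynote Session, Poster Q&A, Panel Address.
Plenary Session starts before Fireside Discussion ends → Fireside Discussion and Plenary Session overlap.
Plenary Q&A starts after Fireside Discussion ends — done with Fireside Discussion.
Plenary Q&A starts before Plenary Session ends → Plenary Session and Plenary Q&A overlap.
Poster Slot starts after Plenary Session ends — done with Plenary Session.
Poster Slot starts after Plenary Q&A ends — done with Plenary Q&A.
Fireside Track starts after Poster Slot ends — done with Poster Slot.
Keynote Session starts before Fireside Track ends → Fireside Track and Keynote Session overlap.
Poster Q&A starts before Fireside Track ends → Fireside Track and Poster Q&A overlap.
Panel Address starts after Fireside Track ends.
Poster Q&A starts before Keynote Session ends → Keynote Session and Poster Q&A overlap.
Panel Address starts before Keynote Session ends → Keynote Session and Panel Address overlap.
Panel Address starts after Poster Q&A ends.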